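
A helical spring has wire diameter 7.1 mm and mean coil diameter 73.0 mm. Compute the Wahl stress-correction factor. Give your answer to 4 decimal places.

1.1406

C = D/d = 73.0/7.1 = 10.2817
K_W = (4C−1)/(4C−4) + 0.615/C = 40.127/37.127 + 0.0598 = 1.1406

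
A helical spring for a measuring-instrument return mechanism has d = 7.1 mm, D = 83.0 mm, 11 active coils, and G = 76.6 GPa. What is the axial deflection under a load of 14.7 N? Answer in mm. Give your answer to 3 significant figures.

3.80 mm

k = Gd⁴/(8D³N_a) = (76.6×10³)(7.1⁴)/(8·83.0³·11) = 3.8685 N/mm
δ = F/k = 14.7 / 3.8685 = 3.7999 mm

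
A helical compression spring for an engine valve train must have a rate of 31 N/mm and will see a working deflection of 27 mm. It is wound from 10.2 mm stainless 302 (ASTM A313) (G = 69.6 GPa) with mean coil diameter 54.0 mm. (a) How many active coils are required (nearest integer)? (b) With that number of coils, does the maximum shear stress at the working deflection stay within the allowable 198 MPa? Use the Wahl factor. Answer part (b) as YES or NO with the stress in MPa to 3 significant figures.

N_a = Gd⁴/(8D³k) = (69.6×10³)(10.2⁴)/(8·54.0³·31) = 19.29 → N_a = 19
Actual rate k = Gd⁴/(8D³·19) = 31.476 N/mm
Working load F = kδ = 31.476·27 = 849.86 N
C = 54.0/10.2 = 5.2941; K_W = (4C−1)/(4C−4)+0.615/C = 1.2908
τ_max = K_W·8FD/(πd³) = 1.2908·110.12 = 142.15 MPa
τ_max ≤ 198 MPa → acceptable

(a) 19 coils; (b) YES, τ_max = 142 MPa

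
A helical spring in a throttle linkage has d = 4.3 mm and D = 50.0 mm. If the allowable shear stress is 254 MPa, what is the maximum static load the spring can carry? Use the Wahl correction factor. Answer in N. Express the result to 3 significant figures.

C = D/d = 50.0/4.3 = 11.6279
K_W = (4C−1)/(4C−4) + 0.615/C = 45.512/42.512 + 0.0529 = 1.1235
τ_max = K·8FD/(πd³) → F_max = τ_allow·πd³/(8DK)
F_max = 254·π·4.3³/(8·50.0·1.1235) = 63444/449.38 = 141.18 N

141 N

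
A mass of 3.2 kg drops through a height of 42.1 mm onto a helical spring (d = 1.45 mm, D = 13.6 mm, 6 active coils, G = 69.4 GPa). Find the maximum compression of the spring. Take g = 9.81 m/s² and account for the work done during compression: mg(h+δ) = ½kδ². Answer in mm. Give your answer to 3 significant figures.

46.9 mm

k = Gd⁴/(8D³N_a) = (69.4×10³)(1.45⁴)/(8·13.6³·6) = 2.5408 N/mm
W = mg = 3.2 × 9.81 = 31.392 N
½kδ² − Wδ − Wh = 0 → δ = (W + √(W² + 2kWh))/k
δ = (31.392 + √(985.46 + 6715.91))/2.5408 = (31.392 + 87.757)/2.5408 = 46.894 mm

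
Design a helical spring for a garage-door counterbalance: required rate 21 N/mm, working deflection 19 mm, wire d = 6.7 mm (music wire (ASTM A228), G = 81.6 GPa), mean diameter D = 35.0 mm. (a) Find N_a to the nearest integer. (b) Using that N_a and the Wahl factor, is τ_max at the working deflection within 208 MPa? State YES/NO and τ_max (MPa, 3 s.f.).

N_a = Gd⁴/(8D³k) = (81.6×10³)(6.7⁴)/(8·35.0³·21) = 22.83 → N_a = 23
Actual rate k = Gd⁴/(8D³·23) = 20.843 N/mm
Working load F = kδ = 20.843·19 = 396.02 N
C = 35.0/6.7 = 5.2239; K_W = (4C−1)/(4C−4)+0.615/C = 1.2953
τ_max = K_W·8FD/(πd³) = 1.2953·117.36 = 152.01 MPa
τ_max ≤ 208 MPa → acceptable

(a) 23 coils; (b) YES, τ_max = 152 MPa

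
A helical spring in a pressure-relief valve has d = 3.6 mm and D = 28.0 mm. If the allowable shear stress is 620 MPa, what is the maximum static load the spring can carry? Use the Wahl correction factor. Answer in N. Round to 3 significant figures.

C = D/d = 28.0/3.6 = 7.7778
K_W = (4C−1)/(4C−4) + 0.615/C = 30.111/27.111 + 0.0791 = 1.1897
τ_max = K·8FD/(πd³) → F_max = τ_allow·πd³/(8DK)
F_max = 620·π·3.6³/(8·28.0·1.1897) = 90876/266.5 = 341 N

341 N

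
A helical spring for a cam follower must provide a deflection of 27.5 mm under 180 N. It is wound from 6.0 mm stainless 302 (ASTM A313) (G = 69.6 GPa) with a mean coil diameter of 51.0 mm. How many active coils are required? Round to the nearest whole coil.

13

Required rate k = F/δ = 180/27.5 = 6.5455 N/mm
N_a = Gd⁴/(8D³k) = (69.6×10³ × 6.0⁴)/(8 × 51.0³ × 6.5455)
    = 9.02016e+07 / 6.94609e+06 = 12.99 → 13 coils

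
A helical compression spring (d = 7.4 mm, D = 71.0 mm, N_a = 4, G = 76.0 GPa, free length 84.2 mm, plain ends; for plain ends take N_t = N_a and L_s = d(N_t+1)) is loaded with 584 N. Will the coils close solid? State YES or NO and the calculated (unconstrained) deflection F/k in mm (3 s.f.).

NO, δ = 29.3 mm

k = Gd⁴/(8D³N_a) = (76.0×10³)(7.4⁴)/(8·71.0³·4) = 19.898 N/mm
N_t = 4; L_s = 7.4·5 = 37 mm; δ_solid = L₀ − L_s = 84.2 − 37 = 47.2 mm
δ = F/k = 584/19.898 = 29.349 mm
δ < δ_solid → spring does not go solid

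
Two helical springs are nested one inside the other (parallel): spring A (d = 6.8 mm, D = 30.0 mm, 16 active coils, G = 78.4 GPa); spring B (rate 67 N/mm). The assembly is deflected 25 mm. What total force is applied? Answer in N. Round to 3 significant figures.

k_A = Gd⁴/(8D³N_a) = (78.4×10³)(6.8⁴)/(8·30.0³·16) = 48.504 N/mm
Parallel: k_eq = 48.504 + 67 = 115.5 N/mm
F = k_eq·δ = 115.5·25 = 2887.6 N

2890 N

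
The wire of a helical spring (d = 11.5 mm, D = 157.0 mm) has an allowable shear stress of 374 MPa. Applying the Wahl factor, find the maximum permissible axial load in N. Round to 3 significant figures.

C = D/d = 157.0/11.5 = 13.6522
K_W = (4C−1)/(4C−4) + 0.615/C = 53.609/50.609 + 0.0450 = 1.1043
τ_max = K·8FD/(πd³) → F_max = τ_allow·πd³/(8DK)
F_max = 374·π·11.5³/(8·157.0·1.1043) = 1.787e+06/1387 = 1288.3 N

1290 N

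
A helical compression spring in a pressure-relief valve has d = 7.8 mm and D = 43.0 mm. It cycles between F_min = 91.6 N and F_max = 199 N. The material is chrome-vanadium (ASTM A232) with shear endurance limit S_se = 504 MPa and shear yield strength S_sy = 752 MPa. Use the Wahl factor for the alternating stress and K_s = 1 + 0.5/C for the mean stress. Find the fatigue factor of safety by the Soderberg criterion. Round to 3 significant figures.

C = D/d = 43.0/7.8 = 5.5128; K_W = (4C−1)/(4C−4)+0.615/C = 1.2778; K_s = 1+0.5/C = 1.0907
F_a = (F_max−F_min)/2 = 53.7 N; F_m = (F_max+F_min)/2 = 145.3 N
τ_a = K_W·8F_aD/(πd³) = 1.2778 × 12.391 = 15.832 MPa
τ_m = K_s·8F_mD/(πd³) = 1.0907 × 33.527 = 36.567 MPa
Soderberg: 1/n_f = τ_a/S_se + τ_m/S_sy = 15.832/504 + 36.567/752 = 0.03141 + 0.04863 = 0.08004
n_f = 1/0.08004 = 12.49

12.5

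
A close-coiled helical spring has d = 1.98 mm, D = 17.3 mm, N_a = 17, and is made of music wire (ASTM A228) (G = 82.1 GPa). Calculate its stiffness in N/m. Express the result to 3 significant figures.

k = Gd⁴/(8D³N_a) = (82.1×10³ × 1.98⁴) / (8 × 17.3³ × 17)
  = 1.26184e+06 / 704170 = 1.792 N/mm = 1792 N/m

1790 N/m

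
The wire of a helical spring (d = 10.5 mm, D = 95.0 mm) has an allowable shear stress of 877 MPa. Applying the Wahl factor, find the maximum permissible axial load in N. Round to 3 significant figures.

C = D/d = 95.0/10.5 = 9.0476
K_W = (4C−1)/(4C−4) + 0.615/C = 35.190/32.190 + 0.0680 = 1.1612
τ_max = K·8FD/(πd³) → F_max = τ_allow·πd³/(8DK)
F_max = 877·π·10.5³/(8·95.0·1.1612) = 3.1895e+06/882.49 = 3614.2 N

3610 N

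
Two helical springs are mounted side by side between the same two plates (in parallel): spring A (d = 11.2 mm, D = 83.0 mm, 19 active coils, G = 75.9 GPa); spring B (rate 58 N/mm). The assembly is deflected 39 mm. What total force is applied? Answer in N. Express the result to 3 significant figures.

k_A = Gd⁴/(8D³N_a) = (75.9×10³)(11.2⁴)/(8·83.0³·19) = 13.742 N/mm
Parallel: k_eq = 13.742 + 58 = 71.742 N/mm
F = k_eq·δ = 71.742·39 = 2797.9 N

2800 N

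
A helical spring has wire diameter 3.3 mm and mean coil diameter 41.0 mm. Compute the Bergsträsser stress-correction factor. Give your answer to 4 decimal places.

C = D/d = 41.0/3.3 = 12.4242
K_B = (4C+2)/(4C−3) = 51.697/46.697 = 1.1071

1.1071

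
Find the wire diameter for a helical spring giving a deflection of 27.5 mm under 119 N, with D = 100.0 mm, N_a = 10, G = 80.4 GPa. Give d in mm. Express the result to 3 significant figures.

8.10 mm

Required rate k = F/δ = 119/27.5 = 4.3273 N/mm
d = (8D³N_a·k / G)^(1/4) = (8·100.0³·10·4.3273 / (80.4×10³))^0.25
  = (4305.7)^0.25 = 8.1005 mm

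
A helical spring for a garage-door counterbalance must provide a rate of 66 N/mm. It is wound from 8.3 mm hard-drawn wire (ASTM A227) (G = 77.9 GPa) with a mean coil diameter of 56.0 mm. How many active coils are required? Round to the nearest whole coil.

4

N_a = Gd⁴/(8D³k) = (77.9×10³ × 8.3⁴)/(8 × 56.0³ × 66)
    = 3.697e+08 / 9.27252e+07 = 3.987 → 4 coils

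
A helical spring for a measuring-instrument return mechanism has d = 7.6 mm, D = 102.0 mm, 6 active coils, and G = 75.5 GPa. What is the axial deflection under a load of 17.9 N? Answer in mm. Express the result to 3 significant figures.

3.62 mm

k = Gd⁴/(8D³N_a) = (75.5×10³)(7.6⁴)/(8·102.0³·6) = 4.9449 N/mm
δ = F/k = 17.9 / 4.9449 = 3.6199 mm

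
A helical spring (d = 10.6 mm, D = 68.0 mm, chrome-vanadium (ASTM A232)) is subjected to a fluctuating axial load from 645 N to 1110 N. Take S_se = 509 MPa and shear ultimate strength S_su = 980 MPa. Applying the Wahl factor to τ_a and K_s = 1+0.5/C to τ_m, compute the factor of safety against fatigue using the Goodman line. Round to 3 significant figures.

C = D/d = 68.0/10.6 = 6.4151; K_W = (4C−1)/(4C−4)+0.615/C = 1.2344; K_s = 1+0.5/C = 1.0779
F_a = (F_max−F_min)/2 = 232.5 N; F_m = (F_max+F_min)/2 = 877.5 N
τ_a = K_W·8F_aD/(πd³) = 1.2344 × 33.803 = 41.725 MPa
τ_m = K_s·8F_mD/(πd³) = 1.0779 × 127.58 = 137.52 MPa
Goodman: 1/n_f = τ_a/S_se + τ_m/S_su = 41.725/509 + 137.52/980 = 0.08198 + 0.14033 = 0.2223
n_f = 1/0.2223 = 4.498

4.50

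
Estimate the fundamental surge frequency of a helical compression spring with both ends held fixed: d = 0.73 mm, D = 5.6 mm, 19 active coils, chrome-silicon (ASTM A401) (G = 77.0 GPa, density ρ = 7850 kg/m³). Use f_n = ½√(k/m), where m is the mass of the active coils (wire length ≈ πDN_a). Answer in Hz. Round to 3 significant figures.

432 Hz

k = Gd⁴/(8D³N_a) = (77.0×10³)(0.73⁴)/(8·5.6³·19) = 0.81917 N/mm = 819.17 N/m
Wire length L = πDN_a = π·5.6·19 = 334.27 mm
m = ρ·(πd²/4)·L = 7850 × 0.41854×10⁻⁶ m² × 0.33427 m = 0.0010982 kg
f_n = ½√(k/m) = 0.5·√(819.17/0.0010982) = 0.5·√(7.459e+05) = 431.83 Hz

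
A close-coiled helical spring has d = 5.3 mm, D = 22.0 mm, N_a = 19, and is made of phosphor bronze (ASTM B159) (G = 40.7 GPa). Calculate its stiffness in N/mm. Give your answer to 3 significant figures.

19.8 N/mm

k = Gd⁴/(8D³N_a) = (40.7×10³ × 5.3⁴) / (8 × 22.0³ × 19)
  = 3.21143e+07 / 1.6185e+06 = 19.842 N/mm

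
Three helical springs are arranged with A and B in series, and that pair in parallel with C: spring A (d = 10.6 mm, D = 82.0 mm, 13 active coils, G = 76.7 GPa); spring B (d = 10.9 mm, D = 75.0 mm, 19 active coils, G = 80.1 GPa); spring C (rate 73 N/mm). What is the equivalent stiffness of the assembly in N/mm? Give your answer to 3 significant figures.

k_A = Gd⁴/(8D³N_a) = (76.7×10³)(10.6⁴)/(8·82.0³·13) = 16.887 N/mm
k_B = Gd⁴/(8D³N_a) = (80.1×10³)(10.9⁴)/(8·75.0³·19) = 17.632 N/mm
Springs A,B series: k_AB = 1/(1/16.887+1/17.632) = 8.6257 N/mm; parallel with C: k_eq = 8.6257+73 = 81.626 N/mm

81.6 N/mm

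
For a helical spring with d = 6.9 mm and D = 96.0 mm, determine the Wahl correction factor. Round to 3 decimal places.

C = D/d = 96.0/6.9 = 13.9130
K_W = (4C−1)/(4C−4) + 0.615/C = 54.652/51.652 + 0.0442 = 1.1023

1.102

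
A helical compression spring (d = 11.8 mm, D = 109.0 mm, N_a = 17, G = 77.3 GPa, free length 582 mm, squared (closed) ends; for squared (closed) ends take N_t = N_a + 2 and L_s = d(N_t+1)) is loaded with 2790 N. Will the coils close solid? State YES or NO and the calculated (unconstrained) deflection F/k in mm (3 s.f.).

NO, δ = 328 mm

k = Gd⁴/(8D³N_a) = (77.3×10³)(11.8⁴)/(8·109.0³·17) = 8.5092 N/mm
N_t = 19; L_s = 11.8·20 = 236 mm; δ_solid = L₀ − L_s = 582 − 236 = 346 mm
δ = F/k = 2790/8.5092 = 327.88 mm
δ < δ_solid → spring does not go solid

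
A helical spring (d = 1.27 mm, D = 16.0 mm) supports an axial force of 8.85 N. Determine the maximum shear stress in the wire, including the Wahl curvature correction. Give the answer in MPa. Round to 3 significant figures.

Spring index C = D/d = 16.0/1.27 = 12.5984
K_W = (4C−1)/(4C−4) + 0.615/C = 49.394/46.394 + 0.0488 = 1.1135
τ₀ = 8FD/(πd³) = 8·8.85·16.0/(π·1.27³) = 1132.8/6.4352 = 176.03 MPa
τ_max = K·τ₀ = 1.1135 × 176.03 = 196.01 MPa

196 MPa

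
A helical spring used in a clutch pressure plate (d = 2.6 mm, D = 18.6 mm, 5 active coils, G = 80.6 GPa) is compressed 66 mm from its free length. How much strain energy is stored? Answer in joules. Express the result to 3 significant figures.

k = Gd⁴/(8D³N_a) = (80.6×10³)(2.6⁴)/(8·18.6³·5) = 14.31 N/mm
U = ½kδ² = 0.5 × 14.31 × 66² = 31166 N·mm = 31.166 J

31.2 J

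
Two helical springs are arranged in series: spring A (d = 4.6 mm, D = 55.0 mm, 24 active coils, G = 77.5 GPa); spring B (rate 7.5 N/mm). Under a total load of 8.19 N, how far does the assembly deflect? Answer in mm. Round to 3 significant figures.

8.63 mm

k_A = Gd⁴/(8D³N_a) = (77.5×10³)(4.6⁴)/(8·55.0³·24) = 1.0863 N/mm
Series: 1/k_eq = 1/1.0863 + 1/7.5 = 1.0539; k_eq = 0.94885 N/mm
δ = F/k_eq = 8.19/0.94885 = 8.6315 mm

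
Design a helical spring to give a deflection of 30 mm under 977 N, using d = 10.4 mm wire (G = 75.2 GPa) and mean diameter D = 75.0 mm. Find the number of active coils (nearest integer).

8

Required rate k = F/δ = 977/30 = 32.567 N/mm
N_a = Gd⁴/(8D³k) = (75.2×10³ × 10.4⁴)/(8 × 75.0³ × 32.567)
    = 8.79734e+08 / 1.09913e+08 = 8.004 → 8 coils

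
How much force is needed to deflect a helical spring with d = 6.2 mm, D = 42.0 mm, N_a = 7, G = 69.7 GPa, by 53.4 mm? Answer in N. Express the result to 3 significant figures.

1330 N

k = Gd⁴/(8D³N_a) = (69.7×10³)(6.2⁴)/(8·42.0³·7) = 24.824 N/mm
F = k·δ = 24.824 × 53.4 = 1325.6 N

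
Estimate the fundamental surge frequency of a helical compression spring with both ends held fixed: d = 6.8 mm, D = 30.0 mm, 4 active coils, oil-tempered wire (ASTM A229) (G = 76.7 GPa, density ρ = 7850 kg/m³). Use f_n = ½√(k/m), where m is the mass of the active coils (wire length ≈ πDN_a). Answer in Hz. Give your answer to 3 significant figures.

664 Hz

k = Gd⁴/(8D³N_a) = (76.7×10³)(6.8⁴)/(8·30.0³·4) = 189.81 N/mm = 1.8981e+05 N/m
Wire length L = πDN_a = π·30.0·4 = 376.99 mm
m = ρ·(πd²/4)·L = 7850 × 36.317×10⁻⁶ m² × 0.37699 m = 0.10748 kg
f_n = ½√(k/m) = 0.5·√(1.8981e+05/0.10748) = 0.5·√(1.7661e+06) = 664.47 Hz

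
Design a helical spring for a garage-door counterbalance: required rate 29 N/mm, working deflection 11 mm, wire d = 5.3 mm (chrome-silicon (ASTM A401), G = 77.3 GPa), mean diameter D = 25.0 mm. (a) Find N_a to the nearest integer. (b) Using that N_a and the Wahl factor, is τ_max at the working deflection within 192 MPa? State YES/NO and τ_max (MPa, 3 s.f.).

(a) 17 coils; (b) YES, τ_max = 180 MPa

N_a = Gd⁴/(8D³k) = (77.3×10³)(5.3⁴)/(8·25.0³·29) = 16.83 → N_a = 17
Actual rate k = Gd⁴/(8D³·17) = 28.703 N/mm
Working load F = kδ = 28.703·11 = 315.73 N
C = 25.0/5.3 = 4.7170; K_W = (4C−1)/(4C−4)+0.615/C = 1.3322
τ_max = K_W·8FD/(πd³) = 1.3322·135.01 = 179.86 MPa
τ_max ≤ 192 MPa → acceptable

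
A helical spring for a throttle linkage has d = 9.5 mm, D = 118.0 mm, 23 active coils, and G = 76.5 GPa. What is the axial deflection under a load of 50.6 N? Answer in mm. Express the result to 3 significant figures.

k = Gd⁴/(8D³N_a) = (76.5×10³)(9.5⁴)/(8·118.0³·23) = 2.0611 N/mm
δ = F/k = 50.6 / 2.0611 = 24.55 mm

24.6 mm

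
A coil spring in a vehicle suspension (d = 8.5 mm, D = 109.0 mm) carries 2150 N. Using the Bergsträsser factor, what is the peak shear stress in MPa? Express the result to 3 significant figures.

Spring index C = D/d = 109.0/8.5 = 12.8235
K_B = (4C+2)/(4C−3) = 53.294/48.294 = 1.1035
τ₀ = 8FD/(πd³) = 8·2150·109.0/(π·8.5³) = 1.8748e+06/1929.3 = 971.74 MPa
τ_max = K·τ₀ = 1.1035 × 971.74 = 1072.3 MPa

1070 MPa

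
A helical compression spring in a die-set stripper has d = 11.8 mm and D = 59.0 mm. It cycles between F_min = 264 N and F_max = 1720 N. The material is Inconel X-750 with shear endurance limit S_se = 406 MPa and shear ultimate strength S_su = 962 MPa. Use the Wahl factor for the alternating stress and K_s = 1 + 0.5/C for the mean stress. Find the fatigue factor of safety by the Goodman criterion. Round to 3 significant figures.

3.14

C = D/d = 59.0/11.8 = 5.0000; K_W = (4C−1)/(4C−4)+0.615/C = 1.3105; K_s = 1+0.5/C = 1.1000
F_a = (F_max−F_min)/2 = 728 N; F_m = (F_max+F_min)/2 = 992 N
τ_a = K_W·8F_aD/(πd³) = 1.3105 × 66.57 = 87.24 MPa
τ_m = K_s·8F_mD/(πd³) = 1.1000 × 90.711 = 99.782 MPa
Goodman: 1/n_f = τ_a/S_se + τ_m/S_su = 87.24/406 + 99.782/962 = 0.21488 + 0.10372 = 0.3186
n_f = 1/0.3186 = 3.139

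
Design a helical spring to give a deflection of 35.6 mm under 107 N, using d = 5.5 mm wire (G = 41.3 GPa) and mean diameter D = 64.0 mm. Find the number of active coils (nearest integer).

Required rate k = F/δ = 107/35.6 = 3.0056 N/mm
N_a = Gd⁴/(8D³k) = (41.3×10³ × 5.5⁴)/(8 × 64.0³ × 3.0056)
    = 3.77921e+07 / 6.30324e+06 = 5.996 → 6 coils

6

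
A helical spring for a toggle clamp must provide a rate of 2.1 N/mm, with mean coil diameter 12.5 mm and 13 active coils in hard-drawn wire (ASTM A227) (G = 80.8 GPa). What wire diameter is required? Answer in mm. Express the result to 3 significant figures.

d = (8D³N_a·k / G)^(1/4) = (8·12.5³·13·2.1 / (80.8×10³))^0.25
  = (5.2792)^0.25 = 1.5158 mm

1.52 mm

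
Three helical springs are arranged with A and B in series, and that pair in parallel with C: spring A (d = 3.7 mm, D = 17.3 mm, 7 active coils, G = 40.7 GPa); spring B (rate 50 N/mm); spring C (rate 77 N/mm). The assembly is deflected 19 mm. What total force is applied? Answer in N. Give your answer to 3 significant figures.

1790 N

k_A = Gd⁴/(8D³N_a) = (40.7×10³)(3.7⁴)/(8·17.3³·7) = 26.307 N/mm
Springs A,B series: k_AB = 1/(1/26.307+1/50) = 17.238 N/mm; parallel with C: k_eq = 17.238+77 = 94.238 N/mm
F = k_eq·δ = 94.238·19 = 1790.5 N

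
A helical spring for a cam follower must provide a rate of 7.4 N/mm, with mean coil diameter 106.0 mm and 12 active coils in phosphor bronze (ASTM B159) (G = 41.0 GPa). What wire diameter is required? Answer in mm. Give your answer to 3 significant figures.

d = (8D³N_a·k / G)^(1/4) = (8·106.0³·12·7.4 / (41.0×10³))^0.25
  = (20637)^0.25 = 11.9856 mm

12.0 mm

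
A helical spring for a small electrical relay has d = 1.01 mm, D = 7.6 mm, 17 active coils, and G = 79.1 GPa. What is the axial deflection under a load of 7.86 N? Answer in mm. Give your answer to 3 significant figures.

5.70 mm

k = Gd⁴/(8D³N_a) = (79.1×10³)(1.01⁴)/(8·7.6³·17) = 1.3787 N/mm
δ = F/k = 7.86 / 1.3787 = 5.7009 mm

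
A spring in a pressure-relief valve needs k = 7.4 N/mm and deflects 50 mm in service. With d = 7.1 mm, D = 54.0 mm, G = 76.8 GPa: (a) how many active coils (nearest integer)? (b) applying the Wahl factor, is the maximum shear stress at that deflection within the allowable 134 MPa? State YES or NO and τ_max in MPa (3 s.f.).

(a) 21 coils; (b) NO, τ_max = 169 MPa

N_a = Gd⁴/(8D³k) = (76.8×10³)(7.1⁴)/(8·54.0³·7.4) = 20.94 → N_a = 21
Actual rate k = Gd⁴/(8D³·21) = 7.3774 N/mm
Working load F = kδ = 7.3774·50 = 368.87 N
C = 54.0/7.1 = 7.6056; K_W = (4C−1)/(4C−4)+0.615/C = 1.1944
τ_max = K_W·8FD/(πd³) = 1.1944·141.72 = 169.27 MPa
τ_max > 134 MPa → exceeds allowable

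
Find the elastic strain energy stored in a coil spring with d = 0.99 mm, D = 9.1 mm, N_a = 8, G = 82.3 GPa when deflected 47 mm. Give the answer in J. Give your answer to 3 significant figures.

k = Gd⁴/(8D³N_a) = (82.3×10³)(0.99⁴)/(8·9.1³·8) = 1.6392 N/mm
U = ½kδ² = 0.5 × 1.6392 × 47² = 1810.5 N·mm = 1.8105 J

1.81 J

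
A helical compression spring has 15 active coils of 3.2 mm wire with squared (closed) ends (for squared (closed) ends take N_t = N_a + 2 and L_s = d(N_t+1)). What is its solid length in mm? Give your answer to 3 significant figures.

57.6 mm

squared (closed) ends: N_t = N_a + 2 = 15 + 2 = 17
L_s = d·(N_t+1) = 3.2 × 18 = 57.6 mm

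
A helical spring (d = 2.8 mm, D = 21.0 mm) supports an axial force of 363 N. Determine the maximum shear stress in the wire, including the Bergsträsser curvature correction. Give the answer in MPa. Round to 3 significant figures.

Spring index C = D/d = 21.0/2.8 = 7.5000
K_B = (4C+2)/(4C−3) = 32.000/27.000 = 1.1852
τ₀ = 8FD/(πd³) = 8·363·21.0/(π·2.8³) = 60984/68.964 = 884.28 MPa
τ_max = K·τ₀ = 1.1852 × 884.28 = 1048 MPa

1050 MPa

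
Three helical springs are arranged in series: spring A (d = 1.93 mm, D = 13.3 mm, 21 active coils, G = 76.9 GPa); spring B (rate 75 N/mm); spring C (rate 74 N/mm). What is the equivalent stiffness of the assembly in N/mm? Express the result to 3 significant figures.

2.52 N/mm

k_A = Gd⁴/(8D³N_a) = (76.9×10³)(1.93⁴)/(8·13.3³·21) = 2.6995 N/mm
Series: 1/k_eq = 1/2.6995 + 1/75 + 1/74 = 0.39728; k_eq = 2.5171 N/mm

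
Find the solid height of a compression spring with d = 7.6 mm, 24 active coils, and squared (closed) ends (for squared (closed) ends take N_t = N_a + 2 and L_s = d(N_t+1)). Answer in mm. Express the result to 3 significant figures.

squared (closed) ends: N_t = N_a + 2 = 24 + 2 = 26
L_s = d·(N_t+1) = 7.6 × 27 = 205.2 mm

205 mm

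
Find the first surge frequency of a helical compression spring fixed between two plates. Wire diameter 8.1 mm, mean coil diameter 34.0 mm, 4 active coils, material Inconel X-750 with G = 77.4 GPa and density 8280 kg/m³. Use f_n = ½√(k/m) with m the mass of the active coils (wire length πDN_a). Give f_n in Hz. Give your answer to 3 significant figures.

k = Gd⁴/(8D³N_a) = (77.4×10³)(8.1⁴)/(8·34.0³·4) = 264.91 N/mm = 2.6491e+05 N/m
Wire length L = πDN_a = π·34.0·4 = 427.26 mm
m = ρ·(πd²/4)·L = 8280 × 51.53×10⁻⁶ m² × 0.42726 m = 0.1823 kg
f_n = ½√(k/m) = 0.5·√(2.6491e+05/0.1823) = 0.5·√(1.4532e+06) = 602.74 Hz

603 Hz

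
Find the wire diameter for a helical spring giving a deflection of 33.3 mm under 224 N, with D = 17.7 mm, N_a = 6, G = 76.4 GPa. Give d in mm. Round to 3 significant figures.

Required rate k = F/δ = 224/33.3 = 6.7267 N/mm
d = (8D³N_a·k / G)^(1/4) = (8·17.7³·6·6.7267 / (76.4×10³))^0.25
  = (23.435)^0.25 = 2.2002 mm

2.20 mm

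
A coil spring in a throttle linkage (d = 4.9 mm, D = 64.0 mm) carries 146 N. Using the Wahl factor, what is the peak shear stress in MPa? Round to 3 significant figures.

224 MPa

Spring index C = D/d = 64.0/4.9 = 13.0612
K_W = (4C−1)/(4C−4) + 0.615/C = 51.245/48.245 + 0.0471 = 1.1093
τ₀ = 8FD/(πd³) = 8·146·64.0/(π·4.9³) = 74752/369.61 = 202.25 MPa
τ_max = K·τ₀ = 1.1093 × 202.25 = 224.35 MPa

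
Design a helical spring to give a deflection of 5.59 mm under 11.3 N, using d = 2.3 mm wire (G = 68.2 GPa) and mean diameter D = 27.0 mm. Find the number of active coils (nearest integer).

6

Required rate k = F/δ = 11.3/5.59 = 2.0215 N/mm
N_a = Gd⁴/(8D³k) = (68.2×10³ × 2.3⁴)/(8 × 27.0³ × 2.0215)
    = 1.90852e+06 / 318308 = 5.996 → 6 coils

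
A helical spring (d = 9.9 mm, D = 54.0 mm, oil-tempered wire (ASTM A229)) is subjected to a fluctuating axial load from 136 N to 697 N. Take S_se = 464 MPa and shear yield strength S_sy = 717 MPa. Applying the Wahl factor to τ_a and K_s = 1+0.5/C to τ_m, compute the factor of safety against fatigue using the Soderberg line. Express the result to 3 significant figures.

C = D/d = 54.0/9.9 = 5.4545; K_W = (4C−1)/(4C−4)+0.615/C = 1.2811; K_s = 1+0.5/C = 1.0917
F_a = (F_max−F_min)/2 = 280.5 N; F_m = (F_max+F_min)/2 = 416.5 N
τ_a = K_W·8F_aD/(πd³) = 1.2811 × 39.752 = 50.927 MPa
τ_m = K_s·8F_mD/(πd³) = 1.0917 × 59.026 = 64.437 MPa
Soderberg: 1/n_f = τ_a/S_se + τ_m/S_sy = 50.927/464 + 64.437/717 = 0.10976 + 0.08987 = 0.19963
n_f = 1/0.19963 = 5.009

5.01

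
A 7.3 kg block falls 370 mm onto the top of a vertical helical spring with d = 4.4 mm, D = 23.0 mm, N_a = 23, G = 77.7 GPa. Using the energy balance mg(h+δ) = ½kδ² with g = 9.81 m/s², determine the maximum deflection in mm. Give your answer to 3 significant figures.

69.6 mm

k = Gd⁴/(8D³N_a) = (77.7×10³)(4.4⁴)/(8·23.0³·23) = 13.009 N/mm
W = mg = 7.3 × 9.81 = 71.613 N
½kδ² − Wδ − Wh = 0 → δ = (W + √(W² + 2kWh))/k
δ = (71.613 + √(5128.4 + 689373))/13.009 = (71.613 + 833.37)/13.009 = 69.568 mm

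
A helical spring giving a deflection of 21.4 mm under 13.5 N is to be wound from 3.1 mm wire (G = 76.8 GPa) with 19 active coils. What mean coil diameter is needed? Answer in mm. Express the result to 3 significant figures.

Required rate k = F/δ = 13.5/21.4 = 0.63084 N/mm
D = (Gd⁴/(8N_a·k))^(1/3) = (76.8×10³·3.1⁴/(8·19·0.63084))^(1/3)
  = (73968.1)^(1/3) = 41.9773 mm

42.0 mm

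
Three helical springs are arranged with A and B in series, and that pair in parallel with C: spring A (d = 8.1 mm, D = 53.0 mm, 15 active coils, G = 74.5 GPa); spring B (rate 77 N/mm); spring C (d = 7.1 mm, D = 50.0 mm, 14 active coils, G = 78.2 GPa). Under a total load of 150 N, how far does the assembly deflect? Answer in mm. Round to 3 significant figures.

k_A = Gd⁴/(8D³N_a) = (74.5×10³)(8.1⁴)/(8·53.0³·15) = 17.951 N/mm
k_C = Gd⁴/(8D³N_a) = (78.2×10³)(7.1⁴)/(8·50.0³·14) = 14.194 N/mm
Springs A,B series: k_AB = 1/(1/17.951+1/77) = 14.557 N/mm; parallel with C: k_eq = 14.557+14.194 = 28.751 N/mm
δ = F/k_eq = 150/28.751 = 5.2171 mm

5.22 mm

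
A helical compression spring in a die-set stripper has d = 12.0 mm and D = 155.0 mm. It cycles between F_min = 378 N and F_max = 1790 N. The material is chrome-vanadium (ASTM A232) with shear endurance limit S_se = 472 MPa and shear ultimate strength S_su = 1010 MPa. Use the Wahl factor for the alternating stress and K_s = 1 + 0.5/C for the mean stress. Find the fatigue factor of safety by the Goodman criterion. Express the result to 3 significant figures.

C = D/d = 155.0/12.0 = 12.9167; K_W = (4C−1)/(4C−4)+0.615/C = 1.1105; K_s = 1+0.5/C = 1.0387
F_a = (F_max−F_min)/2 = 706 N; F_m = (F_max+F_min)/2 = 1084 N
τ_a = K_W·8F_aD/(πd³) = 1.1105 × 161.26 = 179.09 MPa
τ_m = K_s·8F_mD/(πd³) = 1.0387 × 247.6 = 257.19 MPa
Goodman: 1/n_f = τ_a/S_se + τ_m/S_su = 179.09/472 + 257.19/1010 = 0.37943 + 0.25464 = 0.63407
n_f = 1/0.63407 = 1.577

1.58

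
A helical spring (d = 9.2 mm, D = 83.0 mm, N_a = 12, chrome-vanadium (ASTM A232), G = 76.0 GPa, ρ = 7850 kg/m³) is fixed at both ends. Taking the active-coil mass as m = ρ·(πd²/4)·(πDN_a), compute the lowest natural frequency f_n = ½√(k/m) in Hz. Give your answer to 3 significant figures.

39.0 Hz

k = Gd⁴/(8D³N_a) = (76.0×10³)(9.2⁴)/(8·83.0³·12) = 9.9188 N/mm = 9918.8 N/m
Wire length L = πDN_a = π·83.0·12 = 3129 mm
m = ρ·(πd²/4)·L = 7850 × 66.476×10⁻⁶ m² × 3.129 m = 1.6328 kg
f_n = ½√(k/m) = 0.5·√(9918.8/1.6328) = 0.5·√(6074.6) = 38.97 Hz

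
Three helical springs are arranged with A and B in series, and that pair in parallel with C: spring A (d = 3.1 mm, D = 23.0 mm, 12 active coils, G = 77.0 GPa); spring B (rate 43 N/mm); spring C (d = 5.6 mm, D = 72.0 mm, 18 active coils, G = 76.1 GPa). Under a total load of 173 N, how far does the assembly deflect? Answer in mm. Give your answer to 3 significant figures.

k_A = Gd⁴/(8D³N_a) = (77.0×10³)(3.1⁴)/(8·23.0³·12) = 6.0881 N/mm
k_C = Gd⁴/(8D³N_a) = (76.1×10³)(5.6⁴)/(8·72.0³·18) = 1.3924 N/mm
Springs A,B series: k_AB = 1/(1/6.0881+1/43) = 5.333 N/mm; parallel with C: k_eq = 5.333+1.3924 = 6.7255 N/mm
δ = F/k_eq = 173/6.7255 = 25.723 mm

25.7 mm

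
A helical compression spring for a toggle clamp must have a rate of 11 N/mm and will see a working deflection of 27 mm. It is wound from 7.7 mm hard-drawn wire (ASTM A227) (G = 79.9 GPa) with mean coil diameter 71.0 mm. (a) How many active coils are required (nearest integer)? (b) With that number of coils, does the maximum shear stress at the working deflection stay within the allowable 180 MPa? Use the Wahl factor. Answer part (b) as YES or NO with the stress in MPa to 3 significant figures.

(a) 9 coils; (b) YES, τ_max = 135 MPa

N_a = Gd⁴/(8D³k) = (79.9×10³)(7.7⁴)/(8·71.0³·11) = 8.918 → N_a = 9
Actual rate k = Gd⁴/(8D³·9) = 10.899 N/mm
Working load F = kδ = 10.899·27 = 294.28 N
C = 71.0/7.7 = 9.2208; K_W = (4C−1)/(4C−4)+0.615/C = 1.1579
τ_max = K_W·8FD/(πd³) = 1.1579·116.54 = 134.95 MPa
τ_max ≤ 180 MPa → acceptable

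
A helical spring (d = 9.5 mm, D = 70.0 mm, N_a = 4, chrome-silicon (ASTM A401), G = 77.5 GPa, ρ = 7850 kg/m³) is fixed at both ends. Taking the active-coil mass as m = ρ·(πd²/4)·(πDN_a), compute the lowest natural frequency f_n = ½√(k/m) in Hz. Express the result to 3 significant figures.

k = Gd⁴/(8D³N_a) = (77.5×10³)(9.5⁴)/(8·70.0³·4) = 57.511 N/mm = 57511 N/m
Wire length L = πDN_a = π·70.0·4 = 879.65 mm
m = ρ·(πd²/4)·L = 7850 × 70.882×10⁻⁶ m² × 0.87965 m = 0.48946 kg
f_n = ½√(k/m) = 0.5·√(57511/0.48946) = 0.5·√(1.175e+05) = 171.39 Hz

171 Hz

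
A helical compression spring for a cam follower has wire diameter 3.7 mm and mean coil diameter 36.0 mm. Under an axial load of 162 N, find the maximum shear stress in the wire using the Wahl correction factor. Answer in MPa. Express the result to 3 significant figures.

Spring index C = D/d = 36.0/3.7 = 9.7297
K_W = (4C−1)/(4C−4) + 0.615/C = 37.919/34.919 + 0.0632 = 1.1491
τ₀ = 8FD/(πd³) = 8·162·36.0/(π·3.7³) = 46656/159.13 = 293.19 MPa
τ_max = K·τ₀ = 1.1491 × 293.19 = 336.91 MPa

337 MPa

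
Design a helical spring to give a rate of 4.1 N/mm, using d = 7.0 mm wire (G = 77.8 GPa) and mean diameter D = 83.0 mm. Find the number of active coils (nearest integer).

10

N_a = Gd⁴/(8D³k) = (77.8×10³ × 7.0⁴)/(8 × 83.0³ × 4.1)
    = 1.86798e+08 / 1.87546e+07 = 9.96 → 10 coils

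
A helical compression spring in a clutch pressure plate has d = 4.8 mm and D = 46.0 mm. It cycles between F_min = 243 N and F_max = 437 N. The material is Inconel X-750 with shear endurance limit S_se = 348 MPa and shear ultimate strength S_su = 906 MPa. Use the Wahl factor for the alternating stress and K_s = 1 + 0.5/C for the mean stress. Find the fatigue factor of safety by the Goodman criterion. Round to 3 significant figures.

C = D/d = 46.0/4.8 = 9.5833; K_W = (4C−1)/(4C−4)+0.615/C = 1.1516; K_s = 1+0.5/C = 1.0522
F_a = (F_max−F_min)/2 = 97 N; F_m = (F_max+F_min)/2 = 340 N
τ_a = K_W·8F_aD/(πd³) = 1.1516 × 102.74 = 118.31 MPa
τ_m = K_s·8F_mD/(πd³) = 1.0522 × 360.12 = 378.91 MPa
Goodman: 1/n_f = τ_a/S_se + τ_m/S_su = 118.31/348 + 378.91/906 = 0.33998 + 0.41823 = 0.75821
n_f = 1/0.75821 = 1.319

1.32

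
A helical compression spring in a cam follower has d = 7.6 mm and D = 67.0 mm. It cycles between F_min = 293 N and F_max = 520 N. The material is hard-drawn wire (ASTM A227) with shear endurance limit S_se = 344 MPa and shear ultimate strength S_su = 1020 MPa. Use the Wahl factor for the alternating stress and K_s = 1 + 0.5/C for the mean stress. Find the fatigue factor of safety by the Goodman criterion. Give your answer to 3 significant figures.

3.19

C = D/d = 67.0/7.6 = 8.8158; K_W = (4C−1)/(4C−4)+0.615/C = 1.1657; K_s = 1+0.5/C = 1.0567
F_a = (F_max−F_min)/2 = 113.5 N; F_m = (F_max+F_min)/2 = 406.5 N
τ_a = K_W·8F_aD/(πd³) = 1.1657 × 44.113 = 51.424 MPa
τ_m = K_s·8F_mD/(πd³) = 1.0567 × 157.99 = 166.95 MPa
Goodman: 1/n_f = τ_a/S_se + τ_m/S_su = 51.424/344 + 166.95/1020 = 0.14949 + 0.16368 = 0.31317
n_f = 1/0.31317 = 3.193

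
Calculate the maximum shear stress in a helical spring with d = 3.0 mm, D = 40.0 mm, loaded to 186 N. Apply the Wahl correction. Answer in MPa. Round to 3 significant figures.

777 MPa

Spring index C = D/d = 40.0/3.0 = 13.3333
K_W = (4C−1)/(4C−4) + 0.615/C = 52.333/49.333 + 0.0461 = 1.1069
τ₀ = 8FD/(πd³) = 8·186·40.0/(π·3.0³) = 59520/84.823 = 701.7 MPa
τ_max = K·τ₀ = 1.1069 × 701.7 = 776.73 MPa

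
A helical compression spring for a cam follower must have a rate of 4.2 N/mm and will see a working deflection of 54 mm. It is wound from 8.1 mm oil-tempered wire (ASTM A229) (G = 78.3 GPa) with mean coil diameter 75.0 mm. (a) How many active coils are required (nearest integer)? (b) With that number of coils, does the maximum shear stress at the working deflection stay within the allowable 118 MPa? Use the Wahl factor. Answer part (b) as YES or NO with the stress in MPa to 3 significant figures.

N_a = Gd⁴/(8D³k) = (78.3×10³)(8.1⁴)/(8·75.0³·4.2) = 23.78 → N_a = 24
Actual rate k = Gd⁴/(8D³·24) = 4.1612 N/mm
Working load F = kδ = 4.1612·54 = 224.7 N
C = 75.0/8.1 = 9.2593; K_W = (4C−1)/(4C−4)+0.615/C = 1.1572
τ_max = K_W·8FD/(πd³) = 1.1572·80.753 = 93.449 MPa
τ_max ≤ 118 MPa → acceptable

(a) 24 coils; (b) YES, τ_max = 93.4 MPa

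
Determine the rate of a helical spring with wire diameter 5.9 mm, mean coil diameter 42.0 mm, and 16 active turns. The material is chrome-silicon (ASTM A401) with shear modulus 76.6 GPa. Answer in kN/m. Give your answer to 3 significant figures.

9.79 kN/m

k = Gd⁴/(8D³N_a) = (76.6×10³ × 5.9⁴) / (8 × 42.0³ × 16)
  = 9.2819e+07 / 9.48326e+06 = 9.7877 N/mm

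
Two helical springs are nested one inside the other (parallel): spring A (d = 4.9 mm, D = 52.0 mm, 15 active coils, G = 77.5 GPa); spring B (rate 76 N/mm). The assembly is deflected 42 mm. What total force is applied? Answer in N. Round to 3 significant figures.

k_A = Gd⁴/(8D³N_a) = (77.5×10³)(4.9⁴)/(8·52.0³·15) = 2.6479 N/mm
Parallel: k_eq = 2.6479 + 76 = 78.648 N/mm
F = k_eq·δ = 78.648·42 = 3303.2 N

3300 N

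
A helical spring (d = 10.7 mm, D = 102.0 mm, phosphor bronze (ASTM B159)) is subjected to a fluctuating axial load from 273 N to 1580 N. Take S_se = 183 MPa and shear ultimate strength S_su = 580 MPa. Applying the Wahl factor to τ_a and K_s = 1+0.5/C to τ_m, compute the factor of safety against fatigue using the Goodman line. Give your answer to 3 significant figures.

0.814

C = D/d = 102.0/10.7 = 9.5327; K_W = (4C−1)/(4C−4)+0.615/C = 1.1524; K_s = 1+0.5/C = 1.0525
F_a = (F_max−F_min)/2 = 653.5 N; F_m = (F_max+F_min)/2 = 926.5 N
τ_a = K_W·8F_aD/(πd³) = 1.1524 × 138.56 = 159.68 MPa
τ_m = K_s·8F_mD/(πd³) = 1.0525 × 196.44 = 206.75 MPa
Goodman: 1/n_f = τ_a/S_se + τ_m/S_su = 159.68/183 + 206.75/580 = 0.87255 + 0.35646 = 1.229
n_f = 1/1.229 = 0.8137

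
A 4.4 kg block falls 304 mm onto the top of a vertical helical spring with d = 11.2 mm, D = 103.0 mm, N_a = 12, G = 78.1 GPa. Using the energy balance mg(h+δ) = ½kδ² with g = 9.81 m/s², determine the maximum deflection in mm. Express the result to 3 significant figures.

k = Gd⁴/(8D³N_a) = (78.1×10³)(11.2⁴)/(8·103.0³·12) = 11.715 N/mm
W = mg = 4.4 × 9.81 = 43.164 N
½kδ² − Wδ − Wh = 0 → δ = (W + √(W² + 2kWh))/k
δ = (43.164 + √(1863.1 + 307444))/11.715 = (43.164 + 556.15)/11.715 = 51.158 mm

51.2 mm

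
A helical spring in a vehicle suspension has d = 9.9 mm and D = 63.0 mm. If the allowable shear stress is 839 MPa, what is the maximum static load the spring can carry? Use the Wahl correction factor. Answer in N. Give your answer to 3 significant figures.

C = D/d = 63.0/9.9 = 6.3636
K_W = (4C−1)/(4C−4) + 0.615/C = 24.455/21.455 + 0.0966 = 1.2365
τ_max = K·8FD/(πd³) → F_max = τ_allow·πd³/(8DK)
F_max = 839·π·9.9³/(8·63.0·1.2365) = 2.5575e+06/623.18 = 4104 N

4100 N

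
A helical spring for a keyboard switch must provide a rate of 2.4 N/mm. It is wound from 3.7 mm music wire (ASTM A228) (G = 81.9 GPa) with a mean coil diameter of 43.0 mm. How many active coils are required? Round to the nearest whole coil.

N_a = Gd⁴/(8D³k) = (81.9×10³ × 3.7⁴)/(8 × 43.0³ × 2.4)
    = 1.53494e+07 / 1.52653e+06 = 10.06 → 10 coils

10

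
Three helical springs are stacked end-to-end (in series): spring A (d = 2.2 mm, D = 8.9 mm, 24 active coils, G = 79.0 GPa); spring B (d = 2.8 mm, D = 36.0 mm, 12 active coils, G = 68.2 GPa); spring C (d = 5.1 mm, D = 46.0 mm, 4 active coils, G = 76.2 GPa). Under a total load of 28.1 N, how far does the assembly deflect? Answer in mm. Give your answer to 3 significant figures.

33.8 mm

k_A = Gd⁴/(8D³N_a) = (79.0×10³)(2.2⁴)/(8·8.9³·24) = 13.672 N/mm
k_B = Gd⁴/(8D³N_a) = (68.2×10³)(2.8⁴)/(8·36.0³·12) = 0.93592 N/mm
k_C = Gd⁴/(8D³N_a) = (76.2×10³)(5.1⁴)/(8·46.0³·4) = 16.551 N/mm
Series: 1/k_eq = 1/13.672 + 1/0.93592 + 1/16.551 = 1.202; k_eq = 0.83193 N/mm
δ = F/k_eq = 28.1/0.83193 = 33.777 mm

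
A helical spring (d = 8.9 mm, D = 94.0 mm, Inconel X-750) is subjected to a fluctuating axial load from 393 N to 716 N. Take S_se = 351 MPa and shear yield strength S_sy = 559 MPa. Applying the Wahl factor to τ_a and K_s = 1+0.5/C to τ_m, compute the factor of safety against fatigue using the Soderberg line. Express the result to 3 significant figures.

1.89

C = D/d = 94.0/8.9 = 10.5618; K_W = (4C−1)/(4C−4)+0.615/C = 1.1367; K_s = 1+0.5/C = 1.0473
F_a = (F_max−F_min)/2 = 161.5 N; F_m = (F_max+F_min)/2 = 554.5 N
τ_a = K_W·8F_aD/(πd³) = 1.1367 × 54.837 = 62.331 MPa
τ_m = K_s·8F_mD/(πd³) = 1.0473 × 188.28 = 197.19 MPa
Soderberg: 1/n_f = τ_a/S_se + τ_m/S_sy = 62.331/351 + 197.19/559 = 0.17758 + 0.35276 = 0.53034
n_f = 1/0.53034 = 1.886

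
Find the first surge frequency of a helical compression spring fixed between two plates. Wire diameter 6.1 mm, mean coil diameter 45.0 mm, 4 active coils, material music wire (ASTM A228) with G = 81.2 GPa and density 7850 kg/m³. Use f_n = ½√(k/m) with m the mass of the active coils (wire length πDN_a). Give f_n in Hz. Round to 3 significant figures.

k = Gd⁴/(8D³N_a) = (81.2×10³)(6.1⁴)/(8·45.0³·4) = 38.556 N/mm = 38556 N/m
Wire length L = πDN_a = π·45.0·4 = 565.49 mm
m = ρ·(πd²/4)·L = 7850 × 29.225×10⁻⁶ m² × 0.56549 m = 0.12973 kg
f_n = ½√(k/m) = 0.5·√(38556/0.12973) = 0.5·√(2.972e+05) = 272.58 Hz

273 Hz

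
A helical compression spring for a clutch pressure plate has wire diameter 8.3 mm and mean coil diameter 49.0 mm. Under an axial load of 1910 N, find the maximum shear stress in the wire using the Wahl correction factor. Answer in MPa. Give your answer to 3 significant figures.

524 MPa

Spring index C = D/d = 49.0/8.3 = 5.9036
K_W = (4C−1)/(4C−4) + 0.615/C = 22.614/19.614 + 0.1042 = 1.2571
τ₀ = 8FD/(πd³) = 8·1910·49.0/(π·8.3³) = 748720/1796.3 = 416.81 MPa
τ_max = K·τ₀ = 1.2571 × 416.81 = 523.98 MPa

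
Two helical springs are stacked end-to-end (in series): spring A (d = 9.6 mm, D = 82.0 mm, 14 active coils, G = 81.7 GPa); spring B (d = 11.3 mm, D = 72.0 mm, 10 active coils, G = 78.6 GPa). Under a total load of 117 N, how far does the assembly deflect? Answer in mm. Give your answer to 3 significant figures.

k_A = Gd⁴/(8D³N_a) = (81.7×10³)(9.6⁴)/(8·82.0³·14) = 11.237 N/mm
k_B = Gd⁴/(8D³N_a) = (78.6×10³)(11.3⁴)/(8·72.0³·10) = 42.919 N/mm
Series: 1/k_eq = 1/11.237 + 1/42.919 = 0.11229; k_eq = 8.9053 N/mm
δ = F/k_eq = 117/8.9053 = 13.138 mm

13.1 mm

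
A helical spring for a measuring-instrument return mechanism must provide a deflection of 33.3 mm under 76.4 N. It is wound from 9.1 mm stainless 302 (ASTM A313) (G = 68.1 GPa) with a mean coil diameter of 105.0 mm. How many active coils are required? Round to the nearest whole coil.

22

Required rate k = F/δ = 76.4/33.3 = 2.2943 N/mm
N_a = Gd⁴/(8D³k) = (68.1×10³ × 9.1⁴)/(8 × 105.0³ × 2.2943)
    = 4.66995e+08 / 2.12475e+07 = 21.98 → 22 coils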